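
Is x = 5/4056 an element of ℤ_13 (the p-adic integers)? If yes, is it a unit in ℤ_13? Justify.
x ∉ ℤ_13 (v_13(x) = -2 < 0)

ℤ_13 = {x ∈ ℚ_13 : v_13(x) ≥ 0} and ℤ_13^× = {x ∈ ℤ_13 : v_13(x) = 0}. Here v_13(5/4056) = v_13(num) − v_13(den) = -2; compare against these criteria.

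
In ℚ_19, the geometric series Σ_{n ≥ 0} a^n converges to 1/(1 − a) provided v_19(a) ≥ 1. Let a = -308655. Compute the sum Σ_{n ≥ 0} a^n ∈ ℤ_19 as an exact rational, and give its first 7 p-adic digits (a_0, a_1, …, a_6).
Σ a^n = 1/(1 − a) = 1/308656;  first 7 digits = (1, 0, 0, 12, 16, 18, 10)

v_19(a) = 3 ≥ 1, so the series converges in ℤ_19 to 1/(1 − a) = 1/(1 − (-308655)) = 1/308656. Expand this rational in ℤ_19: compute digits iteratively via d_i = x_i mod 19, x_{i+1} = (x_i − d_i)/19. The first 7 digits are (1, 0, 0, 12, 16, 18, 10).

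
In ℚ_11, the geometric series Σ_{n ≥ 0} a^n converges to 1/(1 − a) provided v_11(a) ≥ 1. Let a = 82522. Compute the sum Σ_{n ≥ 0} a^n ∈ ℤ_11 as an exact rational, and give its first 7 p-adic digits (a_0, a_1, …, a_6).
Σ a^n = 1/(1 − a) = -1/82521;  first 7 digits = (1, 0, 0, 7, 5, 0, 5)

v_11(a) = 3 ≥ 1, so the series converges in ℤ_11 to 1/(1 − a) = 1/(1 − 82522) = -1/82521. Expand this rational in ℤ_11: compute digits iteratively via d_i = x_i mod 11, x_{i+1} = (x_i − d_i)/11. The first 7 digits are (1, 0, 0, 7, 5, 0, 5).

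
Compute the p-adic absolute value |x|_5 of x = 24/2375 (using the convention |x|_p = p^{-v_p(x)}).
|24/2375|_5 = 125

Step 1 — compute v_5(x) by factoring powers of 5 out of the numerator and denominator: v_5(24/2375) = -3. Step 2 — apply |x|_p = p^{-v_p(x)} = 5^{3} = 125.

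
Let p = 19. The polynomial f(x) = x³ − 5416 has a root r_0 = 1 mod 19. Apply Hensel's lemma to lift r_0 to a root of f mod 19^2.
r_1 = 1 (mod 361)

Hensel: r_{i+1} = r_i − f(r_i)/f′(r_i) mod 19^{i+2}, where f′(x) = 3x². Iterate:
  r_0 = 1 (mod 19)
  r_1 = 1 (mod 361)
Final: r = 1 with f(r) ≡ 0 mod 19^2.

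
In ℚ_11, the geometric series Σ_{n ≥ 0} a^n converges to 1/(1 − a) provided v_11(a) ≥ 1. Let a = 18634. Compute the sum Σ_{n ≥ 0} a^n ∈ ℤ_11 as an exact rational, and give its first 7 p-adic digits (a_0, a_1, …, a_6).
Σ a^n = 1/(1 − a) = -1/18633;  first 7 digits = (1, 0, 0, 3, 1, 0, 9)

v_11(a) = 3 ≥ 1, so the series converges in ℤ_11 to 1/(1 − a) = 1/(1 − 18634) = -1/18633. Expand this rational in ℤ_11: compute digits iteratively via d_i = x_i mod 11, x_{i+1} = (x_i − d_i)/11. The first 7 digits are (1, 0, 0, 3, 1, 0, 9).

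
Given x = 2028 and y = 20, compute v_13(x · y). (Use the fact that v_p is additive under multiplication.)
v_13(40560) = 2

v_p(x) = 2 (factor: 2028 = 13^2 · 12); v_p(y) = 0 (factor: 20 = 13^0 · 20). Additivity: v_p(xy) = v_p(x) + v_p(y) = 2 + 0 = 2. (Direct check: xy = 40560 = 13^2 · (240).)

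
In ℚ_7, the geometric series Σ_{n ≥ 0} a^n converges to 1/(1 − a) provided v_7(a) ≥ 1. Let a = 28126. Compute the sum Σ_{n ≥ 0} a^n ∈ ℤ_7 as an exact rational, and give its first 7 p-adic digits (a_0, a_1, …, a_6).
Σ a^n = 1/(1 − a) = -1/28125;  first 7 digits = (1, 0, 0, 5, 4, 1, 4)

v_7(a) = 3 ≥ 1, so the series converges in ℤ_7 to 1/(1 − a) = 1/(1 − 28126) = -1/28125. Expand this rational in ℤ_7: compute digits iteratively via d_i = x_i mod 7, x_{i+1} = (x_i − d_i)/7. The first 7 digits are (1, 0, 0, 5, 4, 1, 4).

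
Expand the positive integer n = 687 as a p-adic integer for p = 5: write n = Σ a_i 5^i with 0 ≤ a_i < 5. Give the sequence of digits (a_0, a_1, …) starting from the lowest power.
(a_0, a_1, …) = (2, 2, 2, 0, 1)

Repeated division by 5 gives the digits low-to-high: 687 = 2 + 2·5^1 + 2·5^2 + 1·5^4. Digit sequence: (2, 2, 2, 0, 1).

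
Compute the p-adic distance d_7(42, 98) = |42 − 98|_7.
d_7(42, 98) = 1/7

Step 1 — x − y = 42 − 98 = -56. Step 2 — v_7(-56) = 1 (factor: -56 = −(7^1 · 8); the sign does not affect v_p). Step 3 — |x − y|_7 = 7^{-1} = 1/7.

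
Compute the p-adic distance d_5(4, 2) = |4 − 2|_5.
d_5(4, 2) = 1

Step 1 — x − y = 4 − 2 = 2. Step 2 — v_5(2) = 0 (factor: 2 = (5^0 · 2); the sign does not affect v_p). Step 3 — |x − y|_5 = 5^{0} = 1.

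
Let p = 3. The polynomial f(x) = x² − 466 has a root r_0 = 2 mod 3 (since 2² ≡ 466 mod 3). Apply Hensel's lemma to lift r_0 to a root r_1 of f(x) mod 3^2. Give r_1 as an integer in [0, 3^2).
r_1 = 5 (mod 9)

Hensel's recurrence: r_{i+1} = r_i − f(r_i)·(f′(r_i))^{-1} mod 3^{i+2}, with f′(x) = 2x. Iterate:
  r_0 = 2 (mod 3)
  r_1 = 5 (mod 9)
Final: r_1 = 5, and one checks f(r_1) ≡ 0 mod 3^2.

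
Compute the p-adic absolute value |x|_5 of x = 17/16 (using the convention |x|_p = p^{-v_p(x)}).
|17/16|_5 = 1

Step 1 — compute v_5(x) by factoring powers of 5 out of the numerator and denominator: v_5(17/16) = 0. Step 2 — apply |x|_p = p^{-v_p(x)} = 5^{0} = 1.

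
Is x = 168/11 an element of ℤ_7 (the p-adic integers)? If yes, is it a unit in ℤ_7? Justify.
x ∈ ℤ_7 but not a unit; v_7(x) = 1 > 0

ℤ_7 = {x ∈ ℚ_7 : v_7(x) ≥ 0} and ℤ_7^× = {x ∈ ℤ_7 : v_7(x) = 0}. Here v_7(168/11) = v_7(num) − v_7(den) = 1; compare against these criteria.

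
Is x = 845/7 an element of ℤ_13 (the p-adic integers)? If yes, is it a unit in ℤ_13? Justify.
x ∈ ℤ_13 but not a unit; v_13(x) = 2 > 0

ℤ_13 = {x ∈ ℚ_13 : v_13(x) ≥ 0} and ℤ_13^× = {x ∈ ℤ_13 : v_13(x) = 0}. Here v_13(845/7) = v_13(num) − v_13(den) = 2; compare against these criteria.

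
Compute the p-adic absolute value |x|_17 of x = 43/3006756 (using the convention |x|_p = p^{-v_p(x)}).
|43/3006756|_17 = 83521

Step 1 — compute v_17(x) by factoring powers of 17 out of the numerator and denominator: v_17(43/3006756) = -4. Step 2 — apply |x|_p = p^{-v_p(x)} = 17^{4} = 83521.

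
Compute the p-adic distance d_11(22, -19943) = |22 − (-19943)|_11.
d_11(22, -19943) = 1/1331

Step 1 — x − y = 22 − (-19943) = 19965. Step 2 — v_11(19965) = 3 (factor: 19965 = (11^3 · 15); the sign does not affect v_p). Step 3 — |x − y|_11 = 11^{-3} = 1/1331.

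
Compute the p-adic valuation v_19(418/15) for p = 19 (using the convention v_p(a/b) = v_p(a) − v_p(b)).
v_19(418/15) = 1

Factor powers of 19 from the numerator and denominator of the reduced fraction: 418 = 19^1 · 22 and 15 = 19^0 · 15. Apply v_p(a/b) = v_p(a) − v_p(b): v_19(418/15) = 1 − 0 = 1.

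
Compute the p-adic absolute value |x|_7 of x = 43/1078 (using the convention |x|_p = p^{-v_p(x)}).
|43/1078|_7 = 49

Step 1 — compute v_7(x) by factoring powers of 7 out of the numerator and denominator: v_7(43/1078) = -2. Step 2 — apply |x|_p = p^{-v_p(x)} = 7^{2} = 49.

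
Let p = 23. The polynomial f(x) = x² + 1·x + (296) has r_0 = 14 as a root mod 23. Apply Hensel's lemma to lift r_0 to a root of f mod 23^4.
r_3 = 111725 (mod 279841)

Hensel: r_{i+1} = r_i − f(r_i)·(f′(r_i))^{-1} mod 23^{i+2}, f′(x) = 2x + 1. Iterate:
  r_0 = 14 (mod 23)
  r_1 = 106 (mod 529)
  r_2 = 2222 (mod 12167)
  r_3 = 111725 (mod 279841)
Final: r = 111725 satisfies f(r) ≡ 0 mod 23^4.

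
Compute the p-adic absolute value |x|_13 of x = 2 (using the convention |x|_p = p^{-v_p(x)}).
|2|_13 = 1

Step 1 — compute v_13(x) by factoring powers of 13 out of the numerator and denominator: v_13(2) = 0. Step 2 — apply |x|_p = p^{-v_p(x)} = 13^{0} = 1.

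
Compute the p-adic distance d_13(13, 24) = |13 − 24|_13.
d_13(13, 24) = 1

Step 1 — x − y = 13 − 24 = -11. Step 2 — v_13(-11) = 0 (factor: -11 = −(13^0 · 11); the sign does not affect v_p). Step 3 — |x − y|_13 = 13^{0} = 1.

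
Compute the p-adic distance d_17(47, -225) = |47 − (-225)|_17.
d_17(47, -225) = 1/17

Step 1 — x − y = 47 − (-225) = 272. Step 2 — v_17(272) = 1 (factor: 272 = (17^1 · 16); the sign does not affect v_p). Step 3 — |x − y|_17 = 17^{-1} = 1/17.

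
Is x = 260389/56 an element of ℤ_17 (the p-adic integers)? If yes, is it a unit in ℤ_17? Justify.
x ∈ ℤ_17 but not a unit; v_17(x) = 3 > 0

ℤ_17 = {x ∈ ℚ_17 : v_17(x) ≥ 0} and ℤ_17^× = {x ∈ ℤ_17 : v_17(x) = 0}. Here v_17(260389/56) = v_17(num) − v_17(den) = 3; compare against these criteria.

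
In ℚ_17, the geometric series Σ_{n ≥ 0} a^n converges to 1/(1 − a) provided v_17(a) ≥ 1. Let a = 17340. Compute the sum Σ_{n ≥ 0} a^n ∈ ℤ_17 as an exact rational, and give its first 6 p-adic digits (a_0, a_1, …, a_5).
Σ a^n = 1/(1 − a) = -1/17339;  first 6 digits = (1, 0, 9, 3, 13, 7)

v_17(a) = 2 ≥ 1, so the series converges in ℤ_17 to 1/(1 − a) = 1/(1 − 17340) = -1/17339. Expand this rational in ℤ_17: compute digits iteratively via d_i = x_i mod 17, x_{i+1} = (x_i − d_i)/17. The first 6 digits are (1, 0, 9, 3, 13, 7).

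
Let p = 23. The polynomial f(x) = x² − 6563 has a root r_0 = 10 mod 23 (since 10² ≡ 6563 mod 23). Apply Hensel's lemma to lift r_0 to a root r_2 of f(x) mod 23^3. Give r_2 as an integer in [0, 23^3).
r_2 = 1206 (mod 12167)

Hensel's recurrence: r_{i+1} = r_i − f(r_i)·(f′(r_i))^{-1} mod 23^{i+2}, with f′(x) = 2x. Iterate:
  r_0 = 10 (mod 23)
  r_1 = 148 (mod 529)
  r_2 = 1206 (mod 12167)
Final: r_2 = 1206, and one checks f(r_2) ≡ 0 mod 23^3.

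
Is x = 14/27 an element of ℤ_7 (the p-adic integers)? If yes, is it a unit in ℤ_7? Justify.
x ∈ ℤ_7 but not a unit; v_7(x) = 1 > 0

ℤ_7 = {x ∈ ℚ_7 : v_7(x) ≥ 0} and ℤ_7^× = {x ∈ ℤ_7 : v_7(x) = 0}. Here v_7(14/27) = v_7(num) − v_7(den) = 1; compare against these criteria.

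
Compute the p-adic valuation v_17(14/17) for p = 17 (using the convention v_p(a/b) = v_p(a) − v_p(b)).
v_17(14/17) = -1

Factor powers of 17 from the numerator and denominator of the reduced fraction: 14 = 17^0 · 14 and 17 = 17^1 · 1. Apply v_p(a/b) = v_p(a) − v_p(b): v_17(14/17) = 0 − 1 = -1.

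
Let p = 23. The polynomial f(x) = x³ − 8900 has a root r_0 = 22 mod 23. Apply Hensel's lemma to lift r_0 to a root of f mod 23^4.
r_3 = 179652 (mod 279841)

Hensel: r_{i+1} = r_i − f(r_i)/f′(r_i) mod 23^{i+2}, where f′(x) = 3x². Iterate:
  r_0 = 22 (mod 23)
  r_1 = 321 (mod 529)
  r_2 = 9314 (mod 12167)
  r_3 = 179652 (mod 279841)
Final: r = 179652 with f(r) ≡ 0 mod 23^4.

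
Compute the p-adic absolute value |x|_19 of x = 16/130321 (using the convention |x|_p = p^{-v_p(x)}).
|16/130321|_19 = 130321

Step 1 — compute v_19(x) by factoring powers of 19 out of the numerator and denominator: v_19(16/130321) = -4. Step 2 — apply |x|_p = p^{-v_p(x)} = 19^{4} = 130321.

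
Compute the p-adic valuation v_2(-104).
v_2(-104) = 3

v_2(n) is the largest exponent k such that 2^k divides n. Factor out: -104 = -2^3 · 13. (Sign doesn't affect v_p.) So v_2(-104) = 3.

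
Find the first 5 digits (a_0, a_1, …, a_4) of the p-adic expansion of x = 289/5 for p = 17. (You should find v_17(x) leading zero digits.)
(a_0, …, a_4) = (0, 0, 7, 3, 10)

v_17(289/5) = 2, so a_0 = ... = a_1 = 0. Factor out: x = 17^2 · u with u = 1/5 a unit in ℤ_17. Expand u iteratively via a_{v+i} = u_i mod 17, u_{i+1} = (u_i − a_{v+i})/17:
  u_0 = 1/5;  a_2 = 7;  u_1 = (u_0 − 7)/17 = -2/5
  u_1 = -2/5;  a_3 = 3;  u_2 = (u_1 − 3)/17 = -1/5
  u_2 = -1/5;  a_4 = 10;  u_3 = (u_2 − 10)/17 = -3/5
Digits: (0, 0, 7, 3, 10).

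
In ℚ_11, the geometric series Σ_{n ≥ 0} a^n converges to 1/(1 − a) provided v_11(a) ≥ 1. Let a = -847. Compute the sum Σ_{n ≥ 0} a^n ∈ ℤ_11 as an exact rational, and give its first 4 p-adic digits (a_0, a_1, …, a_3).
Σ a^n = 1/(1 − a) = 1/848;  first 4 digits = (1, 0, 4, 10)

v_11(a) = 2 ≥ 1, so the series converges in ℤ_11 to 1/(1 − a) = 1/(1 − (-847)) = 1/848. Expand this rational in ℤ_11: compute digits iteratively via d_i = x_i mod 11, x_{i+1} = (x_i − d_i)/11. The first 4 digits are (1, 0, 4, 10).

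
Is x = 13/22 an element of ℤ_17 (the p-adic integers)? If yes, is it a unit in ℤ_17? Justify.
x ∈ ℤ_17^× (unit); v_17(x) = 0

ℤ_17 = {x ∈ ℚ_17 : v_17(x) ≥ 0} and ℤ_17^× = {x ∈ ℤ_17 : v_17(x) = 0}. Here v_17(13/22) = v_17(num) − v_17(den) = 0; compare against these criteria.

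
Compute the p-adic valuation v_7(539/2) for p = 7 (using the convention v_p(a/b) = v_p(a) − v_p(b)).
v_7(539/2) = 2

Factor powers of 7 from the numerator and denominator of the reduced fraction: 539 = 7^2 · 11 and 2 = 7^0 · 2. Apply v_p(a/b) = v_p(a) − v_p(b): v_7(539/2) = 2 − 0 = 2.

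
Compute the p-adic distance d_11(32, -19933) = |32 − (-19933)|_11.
d_11(32, -19933) = 1/1331

Step 1 — x − y = 32 − (-19933) = 19965. Step 2 — v_11(19965) = 3 (factor: 19965 = (11^3 · 15); the sign does not affect v_p). Step 3 — |x − y|_11 = 11^{-3} = 1/1331.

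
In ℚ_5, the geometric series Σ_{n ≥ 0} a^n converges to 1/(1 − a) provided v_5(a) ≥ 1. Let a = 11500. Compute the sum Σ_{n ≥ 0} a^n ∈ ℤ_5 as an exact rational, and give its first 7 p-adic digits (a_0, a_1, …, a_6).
Σ a^n = 1/(1 − a) = -1/11499;  first 7 digits = (1, 0, 0, 2, 3, 3, 4)

v_5(a) = 3 ≥ 1, so the series converges in ℤ_5 to 1/(1 − a) = 1/(1 − 11500) = -1/11499. Expand this rational in ℤ_5: compute digits iteratively via d_i = x_i mod 5, x_{i+1} = (x_i − d_i)/5. The first 7 digits are (1, 0, 0, 2, 3, 3, 4).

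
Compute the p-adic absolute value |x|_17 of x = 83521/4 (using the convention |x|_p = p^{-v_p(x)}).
|83521/4|_17 = 1/83521

Step 1 — compute v_17(x) by factoring powers of 17 out of the numerator and denominator: v_17(83521/4) = 4. Step 2 — apply |x|_p = p^{-v_p(x)} = 17^{-4} = 1/83521.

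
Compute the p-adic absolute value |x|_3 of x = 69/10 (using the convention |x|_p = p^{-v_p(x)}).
|69/10|_3 = 1/3

Step 1 — compute v_3(x) by factoring powers of 3 out of the numerator and denominator: v_3(69/10) = 1. Step 2 — apply |x|_p = p^{-v_p(x)} = 3^{-1} = 1/3.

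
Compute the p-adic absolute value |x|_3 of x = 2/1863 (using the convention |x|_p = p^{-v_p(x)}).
|2/1863|_3 = 81

Step 1 — compute v_3(x) by factoring powers of 3 out of the numerator and denominator: v_3(2/1863) = -4. Step 2 — apply |x|_p = p^{-v_p(x)} = 3^{4} = 81.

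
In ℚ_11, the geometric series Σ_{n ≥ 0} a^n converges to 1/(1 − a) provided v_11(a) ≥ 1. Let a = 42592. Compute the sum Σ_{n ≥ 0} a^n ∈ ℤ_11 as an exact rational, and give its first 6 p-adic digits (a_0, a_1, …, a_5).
Σ a^n = 1/(1 − a) = -1/42591;  first 6 digits = (1, 0, 0, 10, 2, 0)

v_11(a) = 3 ≥ 1, so the series converges in ℤ_11 to 1/(1 − a) = 1/(1 − 42592) = -1/42591. Expand this rational in ℤ_11: compute digits iteratively via d_i = x_i mod 11, x_{i+1} = (x_i − d_i)/11. The first 6 digits are (1, 0, 0, 10, 2, 0).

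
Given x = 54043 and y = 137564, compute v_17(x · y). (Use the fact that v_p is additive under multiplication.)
v_17(7434371252) = 6

v_p(x) = 3 (factor: 54043 = 17^3 · 11); v_p(y) = 3 (factor: 137564 = 17^3 · 28). Additivity: v_p(xy) = v_p(x) + v_p(y) = 3 + 3 = 6. (Direct check: xy = 7434371252 = 17^6 · (308).)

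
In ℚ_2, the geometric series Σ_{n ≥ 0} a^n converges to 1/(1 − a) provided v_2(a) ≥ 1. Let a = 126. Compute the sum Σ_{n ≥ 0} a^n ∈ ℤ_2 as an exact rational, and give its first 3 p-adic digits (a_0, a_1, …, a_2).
Σ a^n = 1/(1 − a) = -1/125;  first 3 digits = (1, 1, 0)

v_2(a) = 1 ≥ 1, so the series converges in ℤ_2 to 1/(1 − a) = 1/(1 − 126) = -1/125. Expand this rational in ℤ_2: compute digits iteratively via d_i = x_i mod 2, x_{i+1} = (x_i − d_i)/2. The first 3 digits are (1, 1, 0).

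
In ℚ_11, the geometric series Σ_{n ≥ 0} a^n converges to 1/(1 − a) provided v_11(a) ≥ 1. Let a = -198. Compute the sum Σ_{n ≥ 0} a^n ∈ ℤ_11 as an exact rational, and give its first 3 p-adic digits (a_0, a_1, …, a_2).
Σ a^n = 1/(1 − a) = 1/199;  first 3 digits = (1, 4, 3)

v_11(a) = 1 ≥ 1, so the series converges in ℤ_11 to 1/(1 − a) = 1/(1 − (-198)) = 1/199. Expand this rational in ℤ_11: compute digits iteratively via d_i = x_i mod 11, x_{i+1} = (x_i − d_i)/11. The first 3 digits are (1, 4, 3).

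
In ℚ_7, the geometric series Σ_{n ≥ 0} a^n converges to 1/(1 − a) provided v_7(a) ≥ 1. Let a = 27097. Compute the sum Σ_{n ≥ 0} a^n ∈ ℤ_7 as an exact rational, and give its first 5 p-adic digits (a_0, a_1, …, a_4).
Σ a^n = 1/(1 − a) = -1/27096;  first 5 digits = (1, 0, 0, 2, 4)

v_7(a) = 3 ≥ 1, so the series converges in ℤ_7 to 1/(1 − a) = 1/(1 − 27097) = -1/27096. Expand this rational in ℤ_7: compute digits iteratively via d_i = x_i mod 7, x_{i+1} = (x_i − d_i)/7. The first 5 digits are (1, 0, 0, 2, 4).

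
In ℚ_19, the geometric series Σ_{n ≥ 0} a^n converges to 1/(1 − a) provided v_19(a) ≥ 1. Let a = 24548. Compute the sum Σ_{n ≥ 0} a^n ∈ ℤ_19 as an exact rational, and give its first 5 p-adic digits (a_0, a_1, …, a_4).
Σ a^n = 1/(1 − a) = -1/24547;  first 5 digits = (1, 0, 11, 3, 7)

v_19(a) = 2 ≥ 1, so the series converges in ℤ_19 to 1/(1 − a) = 1/(1 − 24548) = -1/24547. Expand this rational in ℤ_19: compute digits iteratively via d_i = x_i mod 19, x_{i+1} = (x_i − d_i)/19. The first 5 digits are (1, 0, 11, 3, 7).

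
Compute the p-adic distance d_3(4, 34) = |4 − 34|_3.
d_3(4, 34) = 1/3

Step 1 — x − y = 4 − 34 = -30. Step 2 — v_3(-30) = 1 (factor: -30 = −(3^1 · 10); the sign does not affect v_p). Step 3 — |x − y|_3 = 3^{-1} = 1/3.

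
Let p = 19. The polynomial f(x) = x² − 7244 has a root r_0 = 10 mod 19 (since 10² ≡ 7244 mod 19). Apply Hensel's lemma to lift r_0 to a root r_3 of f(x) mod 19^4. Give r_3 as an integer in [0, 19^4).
r_3 = 126284 (mod 130321)

Hensel's recurrence: r_{i+1} = r_i − f(r_i)·(f′(r_i))^{-1} mod 19^{i+2}, with f′(x) = 2x. Iterate:
  r_0 = 10 (mod 19)
  r_1 = 295 (mod 361)
  r_2 = 2822 (mod 6859)
  r_3 = 126284 (mod 130321)
Final: r_3 = 126284, and one checks f(r_3) ≡ 0 mod 19^4.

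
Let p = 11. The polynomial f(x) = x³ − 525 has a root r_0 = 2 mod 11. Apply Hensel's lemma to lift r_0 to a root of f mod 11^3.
r_2 = 277 (mod 1331)

Hensel: r_{i+1} = r_i − f(r_i)/f′(r_i) mod 11^{i+2}, where f′(x) = 3x². Iterate:
  r_0 = 2 (mod 11)
  r_1 = 35 (mod 121)
  r_2 = 277 (mod 1331)
Final: r = 277 with f(r) ≡ 0 mod 11^3.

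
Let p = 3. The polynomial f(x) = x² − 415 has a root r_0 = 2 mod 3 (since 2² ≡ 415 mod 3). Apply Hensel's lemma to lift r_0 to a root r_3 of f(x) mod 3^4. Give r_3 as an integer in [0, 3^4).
r_3 = 35 (mod 81)

Hensel's recurrence: r_{i+1} = r_i − f(r_i)·(f′(r_i))^{-1} mod 3^{i+2}, with f′(x) = 2x. Iterate:
  r_0 = 2 (mod 3)
  r_1 = 8 (mod 9)
  r_2 = 8 (mod 27)
  r_3 = 35 (mod 81)
Final: r_3 = 35, and one checks f(r_3) ≡ 0 mod 3^4.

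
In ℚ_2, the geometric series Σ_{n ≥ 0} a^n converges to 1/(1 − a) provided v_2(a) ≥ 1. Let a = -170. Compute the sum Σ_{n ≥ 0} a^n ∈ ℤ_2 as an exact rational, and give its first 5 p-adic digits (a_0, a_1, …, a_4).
Σ a^n = 1/(1 − a) = 1/171;  first 5 digits = (1, 1, 0, 0, 0)

v_2(a) = 1 ≥ 1, so the series converges in ℤ_2 to 1/(1 − a) = 1/(1 − (-170)) = 1/171. Expand this rational in ℤ_2: compute digits iteratively via d_i = x_i mod 2, x_{i+1} = (x_i − d_i)/2. The first 5 digits are (1, 1, 0, 0, 0).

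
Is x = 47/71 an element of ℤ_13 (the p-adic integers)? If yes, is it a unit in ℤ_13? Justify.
x ∈ ℤ_13^× (unit); v_13(x) = 0

ℤ_13 = {x ∈ ℚ_13 : v_13(x) ≥ 0} and ℤ_13^× = {x ∈ ℤ_13 : v_13(x) = 0}. Here v_13(47/71) = v_13(num) − v_13(den) = 0; compare against these criteria.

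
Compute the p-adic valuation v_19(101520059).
v_19(101520059) = 5

v_19(n) is the largest exponent k such that 19^k divides n. Factor out: 101520059 = 19^5 · 41. (Sign doesn't affect v_p.) So v_19(101520059) = 5.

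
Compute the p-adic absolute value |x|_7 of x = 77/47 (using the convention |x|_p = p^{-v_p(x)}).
|77/47|_7 = 1/7

Step 1 — compute v_7(x) by factoring powers of 7 out of the numerator and denominator: v_7(77/47) = 1. Step 2 — apply |x|_p = p^{-v_p(x)} = 7^{-1} = 1/7.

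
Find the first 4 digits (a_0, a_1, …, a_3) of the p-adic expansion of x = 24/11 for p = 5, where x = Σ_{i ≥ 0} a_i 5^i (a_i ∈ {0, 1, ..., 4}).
(a_0, …, a_3) = (4, 1, 2, 0)

v_5(24/11) = 0 (numerator and denominator both coprime to 5), so x ∈ ℤ_5^×. Compute digits iteratively via a_i = x_i mod 5, x_{i+1} = (x_i − a_i)/5, with x_0 = x:
  x_0 = 24/11;  a_0 = 4;  x_1 = (x_0 − 4)/5 = -4/11
  x_1 = -4/11;  a_1 = 1;  x_2 = (x_1 − 1)/5 = -3/11
  x_2 = -3/11;  a_2 = 2;  x_3 = (x_2 − 2)/5 = -5/11
  x_3 = -5/11;  a_3 = 0;  x_4 = (x_3 − 0)/5 = -1/11
Digits: (4, 1, 2, 0).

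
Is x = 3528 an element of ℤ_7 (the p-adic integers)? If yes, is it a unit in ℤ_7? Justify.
x ∈ ℤ_7 but not a unit; v_7(x) = 2 > 0

ℤ_7 = {x ∈ ℚ_7 : v_7(x) ≥ 0} and ℤ_7^× = {x ∈ ℤ_7 : v_7(x) = 0}. Here v_7(3528) = v_7(num) − v_7(den) = 2; compare against these criteria.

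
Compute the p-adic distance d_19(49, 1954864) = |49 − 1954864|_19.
d_19(49, 1954864) = 1/130321

Step 1 — x − y = 49 − 1954864 = -1954815. Step 2 — v_19(-1954815) = 4 (factor: -1954815 = −(19^4 · 15); the sign does not affect v_p). Step 3 — |x − y|_19 = 19^{-4} = 1/130321.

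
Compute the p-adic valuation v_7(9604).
v_7(9604) = 4

v_7(n) is the largest exponent k such that 7^k divides n. Factor out: 9604 = 7^4 · 4. (Sign doesn't affect v_p.) So v_7(9604) = 4.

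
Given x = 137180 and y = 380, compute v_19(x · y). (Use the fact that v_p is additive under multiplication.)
v_19(52128400) = 4

v_p(x) = 3 (factor: 137180 = 19^3 · 20); v_p(y) = 1 (factor: 380 = 19^1 · 20). Additivity: v_p(xy) = v_p(x) + v_p(y) = 3 + 1 = 4. (Direct check: xy = 52128400 = 19^4 · (400).)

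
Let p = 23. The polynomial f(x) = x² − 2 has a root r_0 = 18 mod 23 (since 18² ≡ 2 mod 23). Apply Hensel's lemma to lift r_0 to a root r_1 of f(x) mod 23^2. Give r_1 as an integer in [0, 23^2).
r_1 = 156 (mod 529)

Hensel's recurrence: r_{i+1} = r_i − f(r_i)·(f′(r_i))^{-1} mod 23^{i+2}, with f′(x) = 2x. Iterate:
  r_0 = 18 (mod 23)
  r_1 = 156 (mod 529)
Final: r_1 = 156, and one checks f(r_1) ≡ 0 mod 23^2.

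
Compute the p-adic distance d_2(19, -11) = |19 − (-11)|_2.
d_2(19, -11) = 1/2

Step 1 — x − y = 19 − (-11) = 30. Step 2 — v_2(30) = 1 (factor: 30 = (2^1 · 15); the sign does not affect v_p). Step 3 — |x − y|_2 = 2^{-1} = 1/2.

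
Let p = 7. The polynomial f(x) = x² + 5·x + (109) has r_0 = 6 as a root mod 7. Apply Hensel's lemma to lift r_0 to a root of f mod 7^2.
r_1 = 13 (mod 49)

Hensel: r_{i+1} = r_i − f(r_i)·(f′(r_i))^{-1} mod 7^{i+2}, f′(x) = 2x + 5. Iterate:
  r_0 = 6 (mod 7)
  r_1 = 13 (mod 49)
Final: r = 13 satisfies f(r) ≡ 0 mod 7^2.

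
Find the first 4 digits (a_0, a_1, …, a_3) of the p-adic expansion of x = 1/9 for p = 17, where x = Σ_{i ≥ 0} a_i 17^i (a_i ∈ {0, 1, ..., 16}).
(a_0, …, a_3) = (2, 15, 1, 15)

v_17(1/9) = 0 (numerator and denominator both coprime to 17), so x ∈ ℤ_17^×. Compute digits iteratively via a_i = x_i mod 17, x_{i+1} = (x_i − a_i)/17, with x_0 = x:
  x_0 = 1/9;  a_0 = 2;  x_1 = (x_0 − 2)/17 = -1/9
  x_1 = -1/9;  a_1 = 15;  x_2 = (x_1 − 15)/17 = -8/9
  x_2 = -8/9;  a_2 = 1;  x_3 = (x_2 − 1)/17 = -1/9
  x_3 = -1/9;  a_3 = 15;  x_4 = (x_3 − 15)/17 = -8/9
Digits: (2, 15, 1, 15).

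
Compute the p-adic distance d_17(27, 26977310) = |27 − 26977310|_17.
d_17(27, 26977310) = 1/1419857

Step 1 — x − y = 27 − 26977310 = -26977283. Step 2 — v_17(-26977283) = 5 (factor: -26977283 = −(17^5 · 19); the sign does not affect v_p). Step 3 — |x − y|_17 = 17^{-5} = 1/1419857.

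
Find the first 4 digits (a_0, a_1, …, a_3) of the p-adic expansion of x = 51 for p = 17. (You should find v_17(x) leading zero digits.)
(a_0, …, a_3) = (0, 3, 0, 0)

v_17(51) = 1, so a_0 = ... = a_0 = 0. Factor out: x = 17^1 · u with u = 3 a unit in ℤ_17. Expand u iteratively via a_{v+i} = u_i mod 17, u_{i+1} = (u_i − a_{v+i})/17:
  u_0 = 3;  a_1 = 3;  u_1 = (u_0 − 3)/17 = 0
  u_1 = 0;  a_2 = 0;  u_2 = (u_1 − 0)/17 = 0
  u_2 = 0;  a_3 = 0;  u_3 = (u_2 − 0)/17 = 0
Digits: (0, 3, 0, 0).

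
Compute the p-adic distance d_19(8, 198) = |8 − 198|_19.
d_19(8, 198) = 1/19

Step 1 — x − y = 8 − 198 = -190. Step 2 — v_19(-190) = 1 (factor: -190 = −(19^1 · 10); the sign does not affect v_p). Step 3 — |x − y|_19 = 19^{-1} = 1/19.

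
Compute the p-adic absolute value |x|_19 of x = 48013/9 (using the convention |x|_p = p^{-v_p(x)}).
|48013/9|_19 = 1/6859

Step 1 — compute v_19(x) by factoring powers of 19 out of the numerator and denominator: v_19(48013/9) = 3. Step 2 — apply |x|_p = p^{-v_p(x)} = 19^{-3} = 1/6859.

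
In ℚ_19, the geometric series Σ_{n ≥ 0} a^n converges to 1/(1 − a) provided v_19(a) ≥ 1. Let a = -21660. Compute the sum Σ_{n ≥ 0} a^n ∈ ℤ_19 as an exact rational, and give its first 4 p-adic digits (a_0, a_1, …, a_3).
Σ a^n = 1/(1 − a) = 1/21661;  first 4 digits = (1, 0, 16, 15)

v_19(a) = 2 ≥ 1, so the series converges in ℤ_19 to 1/(1 − a) = 1/(1 − (-21660)) = 1/21661. Expand this rational in ℤ_19: compute digits iteratively via d_i = x_i mod 19, x_{i+1} = (x_i − d_i)/19. The first 4 digits are (1, 0, 16, 15).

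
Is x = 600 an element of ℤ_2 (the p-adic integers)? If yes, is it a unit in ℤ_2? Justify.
x ∈ ℤ_2 but not a unit; v_2(x) = 3 > 0

ℤ_2 = {x ∈ ℚ_2 : v_2(x) ≥ 0} and ℤ_2^× = {x ∈ ℤ_2 : v_2(x) = 0}. Here v_2(600) = v_2(num) − v_2(den) = 3; compare against these criteria.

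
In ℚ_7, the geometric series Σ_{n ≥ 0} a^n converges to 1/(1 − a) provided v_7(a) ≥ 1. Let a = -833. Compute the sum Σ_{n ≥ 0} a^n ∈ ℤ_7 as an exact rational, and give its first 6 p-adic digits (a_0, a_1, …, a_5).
Σ a^n = 1/(1 − a) = 1/834;  first 6 digits = (1, 0, 4, 4, 1, 6)

v_7(a) = 2 ≥ 1, so the series converges in ℤ_7 to 1/(1 − a) = 1/(1 − (-833)) = 1/834. Expand this rational in ℤ_7: compute digits iteratively via d_i = x_i mod 7, x_{i+1} = (x_i − d_i)/7. The first 6 digits are (1, 0, 4, 4, 1, 6).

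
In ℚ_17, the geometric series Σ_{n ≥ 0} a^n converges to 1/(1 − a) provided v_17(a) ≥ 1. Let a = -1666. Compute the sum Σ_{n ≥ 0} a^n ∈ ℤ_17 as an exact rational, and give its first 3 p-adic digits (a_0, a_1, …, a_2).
Σ a^n = 1/(1 − a) = 1/1667;  first 3 digits = (1, 4, 10)

v_17(a) = 1 ≥ 1, so the series converges in ℤ_17 to 1/(1 − a) = 1/(1 − (-1666)) = 1/1667. Expand this rational in ℤ_17: compute digits iteratively via d_i = x_i mod 17, x_{i+1} = (x_i − d_i)/17. The first 3 digits are (1, 4, 10).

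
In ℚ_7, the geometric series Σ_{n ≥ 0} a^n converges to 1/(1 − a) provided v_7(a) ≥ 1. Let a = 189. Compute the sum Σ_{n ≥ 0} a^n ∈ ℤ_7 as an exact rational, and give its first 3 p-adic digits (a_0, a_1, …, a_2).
Σ a^n = 1/(1 − a) = -1/188;  first 3 digits = (1, 6, 4)

v_7(a) = 1 ≥ 1, so the series converges in ℤ_7 to 1/(1 − a) = 1/(1 − 189) = -1/188. Expand this rational in ℤ_7: compute digits iteratively via d_i = x_i mod 7, x_{i+1} = (x_i − d_i)/7. The first 3 digits are (1, 6, 4).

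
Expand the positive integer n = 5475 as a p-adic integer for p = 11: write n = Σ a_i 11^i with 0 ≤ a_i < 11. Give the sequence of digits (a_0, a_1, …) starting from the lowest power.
(a_0, a_1, …) = (8, 2, 1, 4)

Repeated division by 11 gives the digits low-to-high: 5475 = 8 + 2·11^1 + 1·11^2 + 4·11^3. Digit sequence: (8, 2, 1, 4).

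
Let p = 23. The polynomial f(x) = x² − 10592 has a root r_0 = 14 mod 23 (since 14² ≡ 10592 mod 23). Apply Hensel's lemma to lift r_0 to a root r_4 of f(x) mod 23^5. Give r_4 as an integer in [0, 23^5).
r_4 = 3312681 (mod 6436343)

Hensel's recurrence: r_{i+1} = r_i − f(r_i)·(f′(r_i))^{-1} mod 23^{i+2}, with f′(x) = 2x. Iterate:
  r_0 = 14 (mod 23)
  r_1 = 83 (mod 529)
  r_2 = 3257 (mod 12167)
  r_3 = 234430 (mod 279841)
  r_4 = 3312681 (mod 6436343)
Final: r_4 = 3312681, and one checks f(r_4) ≡ 0 mod 23^5.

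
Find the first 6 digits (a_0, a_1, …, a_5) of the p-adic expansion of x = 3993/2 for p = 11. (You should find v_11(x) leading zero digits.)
(a_0, …, a_5) = (0, 0, 0, 7, 5, 5)

v_11(3993/2) = 3, so a_0 = ... = a_2 = 0. Factor out: x = 11^3 · u with u = 3/2 a unit in ℤ_11. Expand u iteratively via a_{v+i} = u_i mod 11, u_{i+1} = (u_i − a_{v+i})/11:
  u_0 = 3/2;  a_3 = 7;  u_1 = (u_0 − 7)/11 = -1/2
  u_1 = -1/2;  a_4 = 5;  u_2 = (u_1 − 5)/11 = -1/2
  u_2 = -1/2;  a_5 = 5;  u_3 = (u_2 − 5)/11 = -1/2
Digits: (0, 0, 0, 7, 5, 5).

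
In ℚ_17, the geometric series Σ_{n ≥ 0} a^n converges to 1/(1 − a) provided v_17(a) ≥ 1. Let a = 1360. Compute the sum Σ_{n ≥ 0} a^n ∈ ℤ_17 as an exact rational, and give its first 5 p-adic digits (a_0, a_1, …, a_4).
Σ a^n = 1/(1 − a) = -1/1359;  first 5 digits = (1, 12, 12, 13, 11)

v_17(a) = 1 ≥ 1, so the series converges in ℤ_17 to 1/(1 − a) = 1/(1 − 1360) = -1/1359. Expand this rational in ℤ_17: compute digits iteratively via d_i = x_i mod 17, x_{i+1} = (x_i − d_i)/17. The first 5 digits are (1, 12, 12, 13, 11).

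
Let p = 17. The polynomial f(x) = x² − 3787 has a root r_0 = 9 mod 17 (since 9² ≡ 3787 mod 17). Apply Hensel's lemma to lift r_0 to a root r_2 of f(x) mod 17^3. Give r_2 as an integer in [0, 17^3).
r_2 = 1981 (mod 4913)

Hensel's recurrence: r_{i+1} = r_i − f(r_i)·(f′(r_i))^{-1} mod 17^{i+2}, with f′(x) = 2x. Iterate:
  r_0 = 9 (mod 17)
  r_1 = 247 (mod 289)
  r_2 = 1981 (mod 4913)
Final: r_2 = 1981, and one checks f(r_2) ≡ 0 mod 17^3.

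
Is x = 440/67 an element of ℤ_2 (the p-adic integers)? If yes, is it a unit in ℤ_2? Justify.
x ∈ ℤ_2 but not a unit; v_2(x) = 3 > 0

ℤ_2 = {x ∈ ℚ_2 : v_2(x) ≥ 0} and ℤ_2^× = {x ∈ ℤ_2 : v_2(x) = 0}. Here v_2(440/67) = v_2(num) − v_2(den) = 3; compare against these criteria.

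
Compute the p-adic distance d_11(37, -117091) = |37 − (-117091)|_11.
d_11(37, -117091) = 1/14641

Step 1 — x − y = 37 − (-117091) = 117128. Step 2 — v_11(117128) = 4 (factor: 117128 = (11^4 · 8); the sign does not affect v_p). Step 3 — |x − y|_11 = 11^{-4} = 1/14641.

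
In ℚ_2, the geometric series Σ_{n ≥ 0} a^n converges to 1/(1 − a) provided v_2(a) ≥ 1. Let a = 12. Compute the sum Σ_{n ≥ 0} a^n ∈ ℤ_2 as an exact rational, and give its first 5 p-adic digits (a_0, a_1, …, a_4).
Σ a^n = 1/(1 − a) = -1/11;  first 5 digits = (1, 0, 1, 1, 1)

v_2(a) = 2 ≥ 1, so the series converges in ℤ_2 to 1/(1 − a) = 1/(1 − 12) = -1/11. Expand this rational in ℤ_2: compute digits iteratively via d_i = x_i mod 2, x_{i+1} = (x_i − d_i)/2. The first 5 digits are (1, 0, 1, 1, 1).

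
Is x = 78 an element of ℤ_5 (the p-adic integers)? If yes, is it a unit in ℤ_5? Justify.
x ∈ ℤ_5^× (unit); v_5(x) = 0

ℤ_5 = {x ∈ ℚ_5 : v_5(x) ≥ 0} and ℤ_5^× = {x ∈ ℤ_5 : v_5(x) = 0}. Here v_5(78) = v_5(num) − v_5(den) = 0; compare against these criteria.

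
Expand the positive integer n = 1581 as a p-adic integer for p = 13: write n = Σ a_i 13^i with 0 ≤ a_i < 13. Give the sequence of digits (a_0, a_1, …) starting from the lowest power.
(a_0, a_1, …) = (8, 4, 9)

Repeated division by 13 gives the digits low-to-high: 1581 = 8 + 4·13^1 + 9·13^2. Digit sequence: (8, 4, 9).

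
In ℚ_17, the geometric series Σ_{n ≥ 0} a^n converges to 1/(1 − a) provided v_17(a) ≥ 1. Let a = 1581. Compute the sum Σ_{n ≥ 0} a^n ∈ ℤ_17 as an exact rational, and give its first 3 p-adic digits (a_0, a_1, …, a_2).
Σ a^n = 1/(1 − a) = -1/1580;  first 3 digits = (1, 8, 1)

v_17(a) = 1 ≥ 1, so the series converges in ℤ_17 to 1/(1 − a) = 1/(1 − 1581) = -1/1580. Expand this rational in ℤ_17: compute digits iteratively via d_i = x_i mod 17, x_{i+1} = (x_i − d_i)/17. The first 3 digits are (1, 8, 1).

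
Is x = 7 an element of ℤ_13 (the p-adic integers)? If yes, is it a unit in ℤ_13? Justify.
x ∈ ℤ_13^× (unit); v_13(x) = 0

ℤ_13 = {x ∈ ℚ_13 : v_13(x) ≥ 0} and ℤ_13^× = {x ∈ ℤ_13 : v_13(x) = 0}. Here v_13(7) = v_13(num) − v_13(den) = 0; compare against these criteria.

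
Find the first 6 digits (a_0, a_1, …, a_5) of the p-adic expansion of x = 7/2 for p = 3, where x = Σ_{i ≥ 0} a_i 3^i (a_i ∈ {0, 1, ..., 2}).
(a_0, …, a_5) = (2, 2, 1, 1, 1, 1)

v_3(7/2) = 0 (numerator and denominator both coprime to 3), so x ∈ ℤ_3^×. Compute digits iteratively via a_i = x_i mod 3, x_{i+1} = (x_i − a_i)/3, with x_0 = x:
  x_0 = 7/2;  a_0 = 2;  x_1 = (x_0 − 2)/3 = 1/2
  x_1 = 1/2;  a_1 = 2;  x_2 = (x_1 − 2)/3 = -1/2
  x_2 = -1/2;  a_2 = 1;  x_3 = (x_2 − 1)/3 = -1/2
  x_3 = -1/2;  a_3 = 1;  x_4 = (x_3 − 1)/3 = -1/2
  x_4 = -1/2;  a_4 = 1;  x_5 = (x_4 − 1)/3 = -1/2
  x_5 = -1/2;  a_5 = 1;  x_6 = (x_5 − 1)/3 = -1/2
Digits: (2, 2, 1, 1, 1, 1).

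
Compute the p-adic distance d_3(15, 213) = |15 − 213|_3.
d_3(15, 213) = 1/9

Step 1 — x − y = 15 − 213 = -198. Step 2 — v_3(-198) = 2 (factor: -198 = −(3^2 · 22); the sign does not affect v_p). Step 3 — |x − y|_3 = 3^{-2} = 1/9.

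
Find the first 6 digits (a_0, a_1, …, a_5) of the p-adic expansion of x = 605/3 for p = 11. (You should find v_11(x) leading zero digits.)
(a_0, …, a_5) = (0, 0, 9, 3, 7, 3)

v_11(605/3) = 2, so a_0 = ... = a_1 = 0. Factor out: x = 11^2 · u with u = 5/3 a unit in ℤ_11. Expand u iteratively via a_{v+i} = u_i mod 11, u_{i+1} = (u_i − a_{v+i})/11:
  u_0 = 5/3;  a_2 = 9;  u_1 = (u_0 − 9)/11 = -2/3
  u_1 = -2/3;  a_3 = 3;  u_2 = (u_1 − 3)/11 = -1/3
  u_2 = -1/3;  a_4 = 7;  u_3 = (u_2 − 7)/11 = -2/3
  u_3 = -2/3;  a_5 = 3;  u_4 = (u_3 − 3)/11 = -1/3
Digits: (0, 0, 9, 3, 7, 3).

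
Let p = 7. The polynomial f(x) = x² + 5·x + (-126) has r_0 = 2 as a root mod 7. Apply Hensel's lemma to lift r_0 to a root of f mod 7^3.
r_2 = 9 (mod 343)

Hensel: r_{i+1} = r_i − f(r_i)·(f′(r_i))^{-1} mod 7^{i+2}, f′(x) = 2x + 5. Iterate:
  r_0 = 2 (mod 7)
  r_1 = 9 (mod 49)
  r_2 = 9 (mod 343)
Final: r = 9 satisfies f(r) ≡ 0 mod 7^3.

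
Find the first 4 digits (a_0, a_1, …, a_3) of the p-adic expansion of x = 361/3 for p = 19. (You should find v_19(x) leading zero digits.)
(a_0, …, a_3) = (0, 0, 13, 12)

v_19(361/3) = 2, so a_0 = ... = a_1 = 0. Factor out: x = 19^2 · u with u = 1/3 a unit in ℤ_19. Expand u iteratively via a_{v+i} = u_i mod 19, u_{i+1} = (u_i − a_{v+i})/19:
  u_0 = 1/3;  a_2 = 13;  u_1 = (u_0 − 13)/19 = -2/3
  u_1 = -2/3;  a_3 = 12;  u_2 = (u_1 − 12)/19 = -2/3
Digits: (0, 0, 13, 12).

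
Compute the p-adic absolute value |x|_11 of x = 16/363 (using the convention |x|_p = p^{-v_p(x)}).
|16/363|_11 = 121

Step 1 — compute v_11(x) by factoring powers of 11 out of the numerator and denominator: v_11(16/363) = -2. Step 2 — apply |x|_p = p^{-v_p(x)} = 11^{2} = 121.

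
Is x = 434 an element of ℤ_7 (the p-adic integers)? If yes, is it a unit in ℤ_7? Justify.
x ∈ ℤ_7 but not a unit; v_7(x) = 1 > 0

ℤ_7 = {x ∈ ℚ_7 : v_7(x) ≥ 0} and ℤ_7^× = {x ∈ ℤ_7 : v_7(x) = 0}. Here v_7(434) = v_7(num) − v_7(den) = 1; compare against these criteria.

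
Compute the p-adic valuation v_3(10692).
v_3(10692) = 5

v_3(n) is the largest exponent k such that 3^k divides n. Factor out: 10692 = 3^5 · 44. (Sign doesn't affect v_p.) So v_3(10692) = 5.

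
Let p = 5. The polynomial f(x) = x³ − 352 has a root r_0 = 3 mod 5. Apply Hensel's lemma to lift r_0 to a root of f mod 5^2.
r_1 = 3 (mod 25)

Hensel: r_{i+1} = r_i − f(r_i)/f′(r_i) mod 5^{i+2}, where f′(x) = 3x². Iterate:
  r_0 = 3 (mod 5)
  r_1 = 3 (mod 25)
Final: r = 3 with f(r) ≡ 0 mod 5^2.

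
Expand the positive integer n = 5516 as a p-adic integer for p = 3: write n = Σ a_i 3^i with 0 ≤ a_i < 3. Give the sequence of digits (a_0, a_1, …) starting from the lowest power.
(a_0, a_1, …) = (2, 2, 0, 0, 2, 1, 1, 2)

Repeated division by 3 gives the digits low-to-high: 5516 = 2 + 2·3^1 + 2·3^4 + 1·3^5 + 1·3^6 + 2·3^7. Digit sequence: (2, 2, 0, 0, 2, 1, 1, 2).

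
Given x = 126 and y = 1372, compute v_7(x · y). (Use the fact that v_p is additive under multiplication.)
v_7(172872) = 4

v_p(x) = 1 (factor: 126 = 7^1 · 18); v_p(y) = 3 (factor: 1372 = 7^3 · 4). Additivity: v_p(xy) = v_p(x) + v_p(y) = 1 + 3 = 4. (Direct check: xy = 172872 = 7^4 · (72).)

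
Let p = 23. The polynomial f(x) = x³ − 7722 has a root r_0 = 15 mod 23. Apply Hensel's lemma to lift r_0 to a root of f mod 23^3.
r_2 = 360 (mod 12167)

Hensel: r_{i+1} = r_i − f(r_i)/f′(r_i) mod 23^{i+2}, where f′(x) = 3x². Iterate:
  r_0 = 15 (mod 23)
  r_1 = 360 (mod 529)
  r_2 = 360 (mod 12167)
Final: r = 360 with f(r) ≡ 0 mod 23^3.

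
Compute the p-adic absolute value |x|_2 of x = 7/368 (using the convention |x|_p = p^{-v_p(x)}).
|7/368|_2 = 16

Step 1 — compute v_2(x) by factoring powers of 2 out of the numerator and denominator: v_2(7/368) = -4. Step 2 — apply |x|_p = p^{-v_p(x)} = 2^{4} = 16.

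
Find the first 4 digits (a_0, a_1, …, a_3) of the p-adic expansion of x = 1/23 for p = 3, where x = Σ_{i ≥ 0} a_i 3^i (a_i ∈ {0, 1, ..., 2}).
(a_0, …, a_3) = (2, 0, 2, 2)

v_3(1/23) = 0 (numerator and denominator both coprime to 3), so x ∈ ℤ_3^×. Compute digits iteratively via a_i = x_i mod 3, x_{i+1} = (x_i − a_i)/3, with x_0 = x:
  x_0 = 1/23;  a_0 = 2;  x_1 = (x_0 − 2)/3 = -15/23
  x_1 = -15/23;  a_1 = 0;  x_2 = (x_1 − 0)/3 = -5/23
  x_2 = -5/23;  a_2 = 2;  x_3 = (x_2 − 2)/3 = -17/23
  x_3 = -17/23;  a_3 = 2;  x_4 = (x_3 − 2)/3 = -21/23
Digits: (2, 0, 2, 2).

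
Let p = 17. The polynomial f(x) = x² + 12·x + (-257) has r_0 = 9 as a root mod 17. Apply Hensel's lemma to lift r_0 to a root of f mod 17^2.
r_1 = 281 (mod 289)

Hensel: r_{i+1} = r_i − f(r_i)·(f′(r_i))^{-1} mod 17^{i+2}, f′(x) = 2x + 12. Iterate:
  r_0 = 9 (mod 17)
  r_1 = 281 (mod 289)
Final: r = 281 satisfies f(r) ≡ 0 mod 17^2.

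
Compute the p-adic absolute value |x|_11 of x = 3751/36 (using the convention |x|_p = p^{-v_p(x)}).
|3751/36|_11 = 1/121

Step 1 — compute v_11(x) by factoring powers of 11 out of the numerator and denominator: v_11(3751/36) = 2. Step 2 — apply |x|_p = p^{-v_p(x)} = 11^{-2} = 1/121.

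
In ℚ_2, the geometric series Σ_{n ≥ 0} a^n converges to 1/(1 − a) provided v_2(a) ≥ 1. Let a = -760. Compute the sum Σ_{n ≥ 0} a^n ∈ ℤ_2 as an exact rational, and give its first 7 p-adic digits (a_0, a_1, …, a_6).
Σ a^n = 1/(1 − a) = 1/761;  first 7 digits = (1, 0, 0, 1, 0, 0, 1)

v_2(a) = 3 ≥ 1, so the series converges in ℤ_2 to 1/(1 − a) = 1/(1 − (-760)) = 1/761. Expand this rational in ℤ_2: compute digits iteratively via d_i = x_i mod 2, x_{i+1} = (x_i − d_i)/2. The first 7 digits are (1, 0, 0, 1, 0, 0, 1).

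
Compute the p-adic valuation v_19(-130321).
v_19(-130321) = 4

v_19(n) is the largest exponent k such that 19^k divides n. Factor out: -130321 = -19^4 · 1. (Sign doesn't affect v_p.) So v_19(-130321) = 4.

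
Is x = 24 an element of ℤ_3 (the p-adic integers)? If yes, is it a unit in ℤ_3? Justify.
x ∈ ℤ_3 but not a unit; v_3(x) = 1 > 0

ℤ_3 = {x ∈ ℚ_3 : v_3(x) ≥ 0} and ℤ_3^× = {x ∈ ℤ_3 : v_3(x) = 0}. Here v_3(24) = v_3(num) − v_3(den) = 1; compare against these criteria.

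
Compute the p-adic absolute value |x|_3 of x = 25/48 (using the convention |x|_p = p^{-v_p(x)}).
|25/48|_3 = 3

Step 1 — compute v_3(x) by factoring powers of 3 out of the numerator and denominator: v_3(25/48) = -1. Step 2 — apply |x|_p = p^{-v_p(x)} = 3^{1} = 3.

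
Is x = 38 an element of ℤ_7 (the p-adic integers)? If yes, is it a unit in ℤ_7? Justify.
x ∈ ℤ_7^× (unit); v_7(x) = 0

ℤ_7 = {x ∈ ℚ_7 : v_7(x) ≥ 0} and ℤ_7^× = {x ∈ ℤ_7 : v_7(x) = 0}. Here v_7(38) = v_7(num) − v_7(den) = 0; compare against these criteria.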